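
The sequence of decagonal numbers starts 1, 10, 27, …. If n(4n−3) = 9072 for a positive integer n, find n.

48

Set n(4n−3) = 9072, giving 4n² − 3n − 9072 = 0.
The discriminant is 9 + 16·9072 = 145161, and √145161 = 381.
So n = (3 + 381) / 8 = 384/8 = 48.
Check: 48·(4·48 − 3) = 9072. ✓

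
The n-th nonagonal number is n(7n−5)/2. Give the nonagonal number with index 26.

The 26th nonagonal number is n(7n−5)/2 with n = 26.
26·(7·26 − 5)/2 = 26·177/2 = 2301.

2301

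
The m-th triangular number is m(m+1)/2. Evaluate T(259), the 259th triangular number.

The 259th triangular number is n(n+1)/2 with n = 259.
259·260/2 = 67340/2 = 33670.

33670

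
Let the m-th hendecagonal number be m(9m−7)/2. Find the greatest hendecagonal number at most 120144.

118990

Solve n(9n−7)/2 ≤ 120144 for integer n.
n = 163 gives 118990 ≤ 120144, while n = 164 gives 120458 > 120144; so the answer is 118990.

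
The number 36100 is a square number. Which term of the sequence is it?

190

We need n² = 36100, so n = √36100 = 190.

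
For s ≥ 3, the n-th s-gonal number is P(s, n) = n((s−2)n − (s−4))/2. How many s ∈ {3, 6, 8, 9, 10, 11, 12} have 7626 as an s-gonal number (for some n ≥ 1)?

2

s = 3: P(3, 123) = 7626. ✓
s = 6: P(6, 62) = 7626. ✓
s = 8: P(8, 50) = 7400 and P(8, 51) = 7701; 7626 is not s-gonal.
s = 9: P(9, 47) = 7614 and P(9, 48) = 7944; 7626 is not s-gonal.
s = 10: P(10, 44) = 7612 and P(10, 45) = 7965; 7626 is not s-gonal.
s = 11: P(11, 41) = 7421 and P(11, 42) = 7791; 7626 is not s-gonal.
s = 12: P(12, 39) = 7449 and P(12, 40) = 7840; 7626 is not s-gonal.
Hits: s ∈ {3, 6} → 2.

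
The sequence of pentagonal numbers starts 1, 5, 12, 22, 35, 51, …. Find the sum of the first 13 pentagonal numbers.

1183

Σ i(3i−1)/2 = (3Σi² − Σi) / 2 over i = 1..13.
Σi = 91 and Σi² = 819.
(3·819 − 1·91) / 2 = 2366/2 = 1183.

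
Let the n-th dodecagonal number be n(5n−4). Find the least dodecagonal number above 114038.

Solve n(5n−4) > 114038 for integer n.
The largest n with value ≤ 114038 is 151 (since 113401 ≤ 114038 < 114912), so the first above is n = 152, value 114912.

114912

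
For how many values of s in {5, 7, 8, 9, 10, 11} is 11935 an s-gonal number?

1

s = 5: P(5, 89) = 11837 and P(5, 90) = 12105; 11935 is not s-gonal.
s = 7: P(7, 69) = 11799 and P(7, 70) = 12145; 11935 is not s-gonal.
s = 8: P(8, 63) = 11781 and P(8, 64) = 12160; 11935 is not s-gonal.
s = 9: P(9, 58) = 11629 and P(9, 59) = 12036; 11935 is not s-gonal.
s = 10: P(10, 55) = 11935. ✓
s = 11: P(11, 51) = 11526 and P(11, 52) = 11986; 11935 is not s-gonal.
Hits: s ∈ {10} → 1.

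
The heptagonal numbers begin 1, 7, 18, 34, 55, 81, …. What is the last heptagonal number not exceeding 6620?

Solve n(5n−3)/2 ≤ 6620 for integer n.
n = 51 gives 6426 ≤ 6620, while n = 52 gives 6682 > 6620; so the answer is 6426.

6426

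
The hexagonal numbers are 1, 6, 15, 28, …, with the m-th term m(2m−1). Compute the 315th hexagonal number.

198135

The 315th hexagonal number is n(2n−1) with n = 315.
315·(2·315 − 1) = 315·629 = 198135.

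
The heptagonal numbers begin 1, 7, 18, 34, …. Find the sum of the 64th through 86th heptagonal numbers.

Σ i(5i−3)/2 = (5Σi² − 3Σi) / 2 over i = 64..86.
Σi = 3741 − 2016 = 1725 and Σi² = 215731 − 85344 = 130387.
(5·130387 − 3·1725) / 2 = 646760/2 = 323380.

323380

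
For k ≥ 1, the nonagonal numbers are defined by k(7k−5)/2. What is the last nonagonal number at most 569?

Solve n(7n−5)/2 ≤ 569 for integer n.
n = 13 gives 559 ≤ 569, while n = 14 gives 651 > 569; so the answer is 559.

559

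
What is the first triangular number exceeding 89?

Solve n(n+1)/2 > 89 for integer n.
The largest n with value ≤ 89 is 12 (since 78 ≤ 89 < 91), so the first above is n = 13, value 91.

91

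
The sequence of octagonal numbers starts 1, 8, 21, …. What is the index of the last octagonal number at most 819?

Solve n(3n−2) ≤ 819 for integer n.
n = 16 gives 736 ≤ 819, while n = 17 gives 833 > 819; so the answer is index 16.

16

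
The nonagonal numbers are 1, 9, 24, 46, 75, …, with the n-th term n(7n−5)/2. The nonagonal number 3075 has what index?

30

Set n(7n−5)/2 = 3075, giving 7n² − 5n − 6150 = 0.
So n = (5 + 415) / 14 = 420/14 = 30.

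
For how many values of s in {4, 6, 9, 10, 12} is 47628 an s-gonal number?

s = 4: P(4, 218) = 47524 and P(4, 219) = 47961; 47628 is not s-gonal.
s = 6: P(6, 154) = 47278 and P(6, 155) = 47895; 47628 is not s-gonal.
s = 9: P(9, 117) = 47619 and P(9, 118) = 48439; 47628 is not s-gonal.
s = 10: P(10, 109) = 47197 and P(10, 110) = 48070; 47628 is not s-gonal.
s = 12: P(12, 98) = 47628. ✓
Hits: s ∈ {12} → 1.

1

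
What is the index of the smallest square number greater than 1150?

Solve n² > 1150 for integer n.
The largest n with value ≤ 1150 is 33 (since 1089 ≤ 1150 < 1156), so the first above is n = 34, value 1156.

34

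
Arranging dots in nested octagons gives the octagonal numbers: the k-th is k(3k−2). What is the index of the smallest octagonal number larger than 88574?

Solve n(3n−2) > 88574 for integer n.
The largest n with value ≤ 88574 is 172 (since 88408 ≤ 88574 < 89441), so the first above is n = 173, value 89441.

173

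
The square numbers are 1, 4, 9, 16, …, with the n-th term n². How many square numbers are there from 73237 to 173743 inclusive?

The n-th square number is n².
Smallest index with value ≥ 73237: n = 271 (giving 73441).
Largest index with value ≤ 173743: n = 416 (giving 173056).
Indices 271 through 416: 146 terms.

146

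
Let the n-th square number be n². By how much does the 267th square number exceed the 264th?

267² = 71289 and 264² = 69696.
Difference: 71289 − 69696 = 1593.

1593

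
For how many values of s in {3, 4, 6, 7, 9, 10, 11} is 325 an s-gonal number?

s = 3: P(3, 25) = 325. ✓
s = 4: P(4, 18) = 324 and P(4, 19) = 361; 325 is not s-gonal.
s = 6: P(6, 13) = 325. ✓
s = 7: P(7, 11) = 286 and P(7, 12) = 342; 325 is not s-gonal.
s = 9: P(9, 10) = 325. ✓
s = 10: P(10, 9) = 297 and P(10, 10) = 370; 325 is not s-gonal.
s = 11: P(11, 8) = 260 and P(11, 9) = 333; 325 is not s-gonal.
Hits: s ∈ {3, 6, 9} → 3.

3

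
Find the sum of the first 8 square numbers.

204

Σ_{i=1}^{8} i² = 8·9·17/6 = 204.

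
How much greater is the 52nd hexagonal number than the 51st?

Consecutive hexagonal numbers differ by 4n − 3: here 4·52 − 3 = 205.

205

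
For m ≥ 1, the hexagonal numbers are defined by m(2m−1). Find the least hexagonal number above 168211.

Solve n(2n−1) > 168211 for integer n.
The largest n with value ≤ 168211 is 290 (since 167910 ≤ 168211 < 169071), so the first above is n = 291, value 169071.

169071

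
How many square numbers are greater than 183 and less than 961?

The n-th square number is n².
Smallest index with value > 183: n = 14 (giving 196).
Largest index with value < 961: n = 30 (giving 900).
Indices 14 through 30: 17 terms.

17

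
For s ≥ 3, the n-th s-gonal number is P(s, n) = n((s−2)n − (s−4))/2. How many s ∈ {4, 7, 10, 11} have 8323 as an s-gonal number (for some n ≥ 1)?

s = 4: P(4, 91) = 8281 and P(4, 92) = 8464; 8323 is not s-gonal.
s = 7: P(7, 58) = 8323. ✓
s = 10: P(10, 45) = 7965 and P(10, 46) = 8326; 8323 is not s-gonal.
s = 11: P(11, 43) = 8170 and P(11, 44) = 8558; 8323 is not s-gonal.
Hits: s ∈ {7} → 1.

1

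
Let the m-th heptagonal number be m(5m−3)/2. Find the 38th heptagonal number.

3553

The 38th heptagonal number is n(5n−3)/2 with n = 38.
38·(5·38 − 3)/2 = 38·187/2 = 3553.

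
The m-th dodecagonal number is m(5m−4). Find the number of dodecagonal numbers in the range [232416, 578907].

The n-th dodecagonal number is n(5n−4).
Smallest index with value ≥ 232416: n = 216 (giving 232416).
Largest index with value ≤ 578907: n = 340 (giving 576640).
Indices 216 through 340: 125 terms.

125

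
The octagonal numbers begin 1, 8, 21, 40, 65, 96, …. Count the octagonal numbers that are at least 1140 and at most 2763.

11

The n-th octagonal number is n(3n−2).
Smallest index with value ≥ 1140: n = 20 (giving 1160).
Largest index with value ≤ 2763: n = 30 (giving 2640).
Indices 20 through 30: 11 terms.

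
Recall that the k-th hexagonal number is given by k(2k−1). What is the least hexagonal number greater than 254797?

Solve n(2n−1) > 254797 for integer n.
The largest n with value ≤ 254797 is 357 (since 254541 ≤ 254797 < 255970), so the first above is n = 358, value 255970.

255970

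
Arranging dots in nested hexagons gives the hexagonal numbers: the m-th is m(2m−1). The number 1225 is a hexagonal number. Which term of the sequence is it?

25

Set n(2n−1) = 1225, giving 2n² − n − 1225 = 0.
So n = (1 + 99) / 4 = 100/4 = 25.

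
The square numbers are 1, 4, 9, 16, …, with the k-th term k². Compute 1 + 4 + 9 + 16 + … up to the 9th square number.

Σ_{i=1}^{9} i² = 9·10·19/6 = 285.

285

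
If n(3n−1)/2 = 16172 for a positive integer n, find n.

104

Set n(3n−1)/2 = 16172, giving 3n² − n − 32344 = 0.
So n = (1 + 623) / 6 = 624/6 = 104.
Check: 104·(3·104 − 1)/2 = 16172. ✓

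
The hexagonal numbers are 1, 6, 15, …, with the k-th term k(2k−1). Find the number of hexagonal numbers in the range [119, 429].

7

The n-th hexagonal number is n(2n−1).
Smallest index with value ≥ 119: n = 8 (giving 120).
Largest index with value ≤ 429: n = 14 (giving 378).
Indices 8 through 14: 7 terms.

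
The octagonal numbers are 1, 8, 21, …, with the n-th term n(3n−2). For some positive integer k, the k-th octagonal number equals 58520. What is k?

Set n(3n−2) = 58520, giving 3n² − 2n − 58520 = 0.
The discriminant is 4 + 12·58520 = 702244, and √702244 = 838.
So n = (2 + 838) / 6 = 840/6 = 140.
Check: 140·(3·140 − 2) = 58520. ✓

140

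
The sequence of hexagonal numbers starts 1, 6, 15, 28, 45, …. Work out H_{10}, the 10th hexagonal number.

10·(2·10 − 1) = 10·19 = 190.

190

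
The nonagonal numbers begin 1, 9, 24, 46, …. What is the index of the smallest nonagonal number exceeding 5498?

40

Solve n(7n−5)/2 > 5498 for integer n.
The largest n with value ≤ 5498 is 39 (since 5226 ≤ 5498 < 5500), so the first above is n = 40, value 5500.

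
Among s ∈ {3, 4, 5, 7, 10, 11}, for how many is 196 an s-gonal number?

s = 3: P(3, 19) = 190 and P(3, 20) = 210; 196 is not s-gonal.
s = 4: P(4, 14) = 196. ✓
s = 5: P(5, 11) = 176 and P(5, 12) = 210; 196 is not s-gonal.
s = 7: P(7, 9) = 189 and P(7, 10) = 235; 196 is not s-gonal.
s = 10: P(10, 7) = 175 and P(10, 8) = 232; 196 is not s-gonal.
s = 11: P(11, 7) = 196. ✓
Hits: s ∈ {4, 11} → 2.

2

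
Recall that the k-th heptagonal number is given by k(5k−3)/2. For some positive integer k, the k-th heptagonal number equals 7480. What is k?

55

Set n(5n−3)/2 = 7480, giving 5n² − 3n − 14960 = 0.
So n = (3 + 547) / 10 = 550/10 = 55.
Check: 55·(5·55 − 3)/2 = 7480. ✓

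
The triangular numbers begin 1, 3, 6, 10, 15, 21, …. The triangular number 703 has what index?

37

Set n(n+1)/2 = 703, giving n² + n − 1406 = 0.
So n = (-1 + 75) / 2 = 74/2 = 37.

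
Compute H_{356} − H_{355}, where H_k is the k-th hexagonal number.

1421

Consecutive hexagonal numbers differ by 4n − 3: here 4·356 − 3 = 1421.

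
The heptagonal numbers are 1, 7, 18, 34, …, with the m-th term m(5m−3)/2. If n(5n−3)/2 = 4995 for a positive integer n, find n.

Set n(5n−3)/2 = 4995, giving 5n² − 3n − 9990 = 0.
The discriminant is 9 + 40·4995 = 199809, and √199809 = 447.
So n = (3 + 447) / 10 = 450/10 = 45.

45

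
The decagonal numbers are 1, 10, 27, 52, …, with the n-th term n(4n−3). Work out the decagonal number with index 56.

12376

The 56th decagonal number is n(4n−3) with n = 56.
56·(4·56 − 3) = 56·221 = 12376.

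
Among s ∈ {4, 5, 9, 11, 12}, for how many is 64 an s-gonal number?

2

s = 4: P(4, 8) = 64. ✓
s = 5: P(5, 6) = 51 and P(5, 7) = 70; 64 is not s-gonal.
s = 9: P(9, 4) = 46 and P(9, 5) = 75; 64 is not s-gonal.
s = 11: P(11, 4) = 58 and P(11, 5) = 95; 64 is not s-gonal.
s = 12: P(12, 4) = 64. ✓
Hits: s ∈ {4, 12} → 2.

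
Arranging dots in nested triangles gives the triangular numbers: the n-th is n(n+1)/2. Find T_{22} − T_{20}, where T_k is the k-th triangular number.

43

22·23/2 = 253 and 20·21/2 = 210.
Difference: 253 − 210 = 43.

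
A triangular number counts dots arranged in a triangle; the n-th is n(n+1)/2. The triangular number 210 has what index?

20

Set n(n+1)/2 = 210, giving n² + n − 420 = 0.
The discriminant is 1 + 8·210 = 1681, and √1681 = 41.
So n = (-1 + 41) / 2 = 40/2 = 20.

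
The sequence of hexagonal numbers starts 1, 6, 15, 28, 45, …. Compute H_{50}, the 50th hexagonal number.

4950

The 50th hexagonal number is n(2n−1) with n = 50.
50·(2·50 − 1) = 50·99 = 4950.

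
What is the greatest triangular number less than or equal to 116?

Solve n(n+1)/2 ≤ 116 for integer n.
n = 14 gives 105 ≤ 116, while n = 15 gives 120 > 116; so the answer is 105.

105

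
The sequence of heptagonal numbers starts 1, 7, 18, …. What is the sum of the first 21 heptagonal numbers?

Σ i(5i−3)/2 = (5Σi² − 3Σi) / 2 over i = 1..21.
Σi = 231 and Σi² = 3311.
(5·3311 − 3·231) / 2 = 15862/2 = 7931.

7931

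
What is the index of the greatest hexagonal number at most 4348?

Solve n(2n−1) ≤ 4348 for integer n.
n = 46 gives 4186 ≤ 4348, while n = 47 gives 4371 > 4348; so the answer is index 46.

46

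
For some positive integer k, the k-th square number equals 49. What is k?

We need n² = 49, so n = √49 = 7.

7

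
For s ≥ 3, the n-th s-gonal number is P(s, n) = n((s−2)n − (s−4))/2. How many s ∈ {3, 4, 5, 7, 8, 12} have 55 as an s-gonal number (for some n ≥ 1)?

s = 3: P(3, 10) = 55. ✓
s = 4: P(4, 7) = 49 and P(4, 8) = 64; 55 is not s-gonal.
s = 5: P(5, 6) = 51 and P(5, 7) = 70; 55 is not s-gonal.
s = 7: P(7, 5) = 55. ✓
s = 8: P(8, 4) = 40 and P(8, 5) = 65; 55 is not s-gonal.
s = 12: P(12, 3) = 33 and P(12, 4) = 64; 55 is not s-gonal.
Hits: s ∈ {3, 7} → 2.

2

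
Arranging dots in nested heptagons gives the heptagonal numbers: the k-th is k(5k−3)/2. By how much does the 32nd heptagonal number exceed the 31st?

156

Consecutive heptagonal numbers differ by 5n − 4: here 5·32 − 4 = 156.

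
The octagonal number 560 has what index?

Set n(3n−2) = 560, giving 3n² − 2n − 560 = 0.
So n = (2 + 82) / 6 = 84/6 = 14.

14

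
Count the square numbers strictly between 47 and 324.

The n-th square number is n².
Smallest index with value > 47: n = 7 (giving 49).
Largest index with value < 324: n = 17 (giving 289).
Indices 7 through 17: 11 terms.

11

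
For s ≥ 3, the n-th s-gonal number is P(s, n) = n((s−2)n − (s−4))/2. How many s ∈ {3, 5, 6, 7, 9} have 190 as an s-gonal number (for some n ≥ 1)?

s = 3: P(3, 19) = 190. ✓
s = 5: P(5, 11) = 176 and P(5, 12) = 210; 190 is not s-gonal.
s = 6: P(6, 10) = 190. ✓
s = 7: P(7, 9) = 189 and P(7, 10) = 235; 190 is not s-gonal.
s = 9: P(9, 7) = 154 and P(9, 8) = 204; 190 is not s-gonal.
Hits: s ∈ {3, 6} → 2.

2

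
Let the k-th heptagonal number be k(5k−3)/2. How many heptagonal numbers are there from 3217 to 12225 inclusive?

34

The n-th heptagonal number is n(5n−3)/2.
Smallest index with value ≥ 3217: n = 37 (giving 3367).
Largest index with value ≤ 12225: n = 70 (giving 12145).
Indices 37 through 70: 34 terms.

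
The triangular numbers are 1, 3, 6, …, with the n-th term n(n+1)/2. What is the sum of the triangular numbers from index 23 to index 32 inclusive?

3960

Σ i(i+1)/2 = (Σi² + Σi) / 2 over i = 23..32.
Σi = 528 − 253 = 275 and Σi² = 11440 − 3795 = 7645.
(1·7645 + 1·275) / 2 = 7920/2 = 3960.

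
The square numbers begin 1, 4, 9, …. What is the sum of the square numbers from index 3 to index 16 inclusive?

1491

Σ_{i=3}^{16} i² = 1496 − 5 = 1491.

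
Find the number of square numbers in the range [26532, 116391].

The n-th square number is n².
Smallest index with value ≥ 26532: n = 163 (giving 26569).
Largest index with value ≤ 116391: n = 341 (giving 116281).
Indices 163 through 341: 179 terms.

179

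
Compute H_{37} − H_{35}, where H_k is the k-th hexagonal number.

37·(2·37 − 1) = 2701 and 35·(2·35 − 1) = 2415.
Difference: 2701 − 2415 = 286.

286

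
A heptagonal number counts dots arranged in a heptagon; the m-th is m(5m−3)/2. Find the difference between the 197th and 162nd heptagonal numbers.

197·(5·197 − 3)/2 = 96727 and 162·(5·162 − 3)/2 = 65367.
Difference: 96727 − 65367 = 31360.

31360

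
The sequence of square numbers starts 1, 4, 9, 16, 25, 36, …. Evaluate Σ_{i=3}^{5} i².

50

Σ_{i=3}^{5} i² = 55 − 5 = 50.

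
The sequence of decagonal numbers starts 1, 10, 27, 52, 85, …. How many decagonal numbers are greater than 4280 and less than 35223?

61

The n-th decagonal number is n(4n−3).
Smallest index with value > 4280: n = 34 (giving 4522).
Largest index with value < 35223: n = 94 (giving 35062).
Indices 34 through 94: 61 terms.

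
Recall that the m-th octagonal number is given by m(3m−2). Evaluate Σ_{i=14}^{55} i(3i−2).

165585

Σ i(3i−2) = 3Σi² − 2Σi over i = 14..55.
Σi = 1540 − 91 = 1449 and Σi² = 56980 − 819 = 56161.
3·56161 − 2·1449 = 165585.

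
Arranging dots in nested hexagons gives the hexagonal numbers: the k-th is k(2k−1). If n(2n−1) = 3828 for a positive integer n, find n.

44

Set n(2n−1) = 3828, giving 2n² − n − 3828 = 0.
The discriminant is 1 + 8·3828 = 30625, and √30625 = 175.
So n = (1 + 175) / 4 = 176/4 = 44.
Check: 44·(2·44 − 1) = 3828. ✓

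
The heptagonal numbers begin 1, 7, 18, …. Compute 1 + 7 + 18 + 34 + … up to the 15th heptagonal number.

2920

Σ i(5i−3)/2 = (5Σi² − 3Σi) / 2 over i = 1..15.
Σi = 120 and Σi² = 1240.
(5·1240 − 3·120) / 2 = 5840/2 = 2920.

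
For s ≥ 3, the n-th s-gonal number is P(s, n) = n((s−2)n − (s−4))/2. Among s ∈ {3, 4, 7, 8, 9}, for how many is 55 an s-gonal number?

2

s = 3: P(3, 10) = 55. ✓
s = 4: P(4, 7) = 49 and P(4, 8) = 64; 55 is not s-gonal.
s = 7: P(7, 5) = 55. ✓
s = 8: P(8, 4) = 40 and P(8, 5) = 65; 55 is not s-gonal.
s = 9: P(9, 4) = 46 and P(9, 5) = 75; 55 is not s-gonal.
Hits: s ∈ {3, 7} → 2.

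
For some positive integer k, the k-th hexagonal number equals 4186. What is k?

46

Set n(2n−1) = 4186, giving 2n² − n − 4186 = 0.
The discriminant is 1 + 8·4186 = 33489, and √33489 = 183.
So n = (1 + 183) / 4 = 184/4 = 46.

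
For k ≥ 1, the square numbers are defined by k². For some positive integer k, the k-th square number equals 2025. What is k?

45

We need n² = 2025, so n = √2025 = 45.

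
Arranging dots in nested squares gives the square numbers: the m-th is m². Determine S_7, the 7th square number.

49

The 7th square number is n² with n = 7.
7² = 49.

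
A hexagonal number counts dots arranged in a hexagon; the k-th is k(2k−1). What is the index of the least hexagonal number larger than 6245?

Solve n(2n−1) > 6245 for integer n.
The largest n with value ≤ 6245 is 56 (since 6216 ≤ 6245 < 6441), so the first above is n = 57, value 6441.

57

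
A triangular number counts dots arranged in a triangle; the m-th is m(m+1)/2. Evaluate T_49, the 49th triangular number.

1225

The 49th triangular number is n(n+1)/2 with n = 49.
49·50/2 = 2450/2 = 1225.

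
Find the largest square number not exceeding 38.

Solve n² ≤ 38 for integer n.
n = 6 gives 36 ≤ 38, while n = 7 gives 49 > 38; so the answer is 36.

36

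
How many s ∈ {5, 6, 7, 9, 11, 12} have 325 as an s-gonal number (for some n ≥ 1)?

s = 5: P(5, 14) = 287 and P(5, 15) = 330; 325 is not s-gonal.
s = 6: P(6, 13) = 325. ✓
s = 7: P(7, 11) = 286 and P(7, 12) = 342; 325 is not s-gonal.
s = 9: P(9, 10) = 325. ✓
s = 11: P(11, 8) = 260 and P(11, 9) = 333; 325 is not s-gonal.
s = 12: P(12, 8) = 288 and P(12, 9) = 369; 325 is not s-gonal.
Hits: s ∈ {6, 9} → 2.

2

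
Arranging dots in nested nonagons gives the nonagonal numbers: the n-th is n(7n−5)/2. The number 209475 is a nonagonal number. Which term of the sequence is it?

245

Set n(7n−5)/2 = 209475, giving 7n² − 5n − 418950 = 0.
The discriminant is 25 + 56·209475 = 11730625, and √11730625 = 3425.
So n = (5 + 3425) / 14 = 3430/14 = 245.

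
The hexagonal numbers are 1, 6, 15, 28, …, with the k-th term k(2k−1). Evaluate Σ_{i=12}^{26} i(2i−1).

11105

Σ i(2i−1) = 2Σi² − Σi over i = 12..26.
Σi = 351 − 66 = 285 and Σi² = 6201 − 506 = 5695.
2·5695 − 1·285 = 11105.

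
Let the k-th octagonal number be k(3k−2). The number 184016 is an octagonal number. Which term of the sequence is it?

Set n(3n−2) = 184016, giving 3n² − 2n − 184016 = 0.
So n = (2 + 1486) / 6 = 1488/6 = 248.
Check: 248·(3·248 − 2) = 184016. ✓

248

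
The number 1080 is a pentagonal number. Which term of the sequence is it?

27

Set n(3n−1)/2 = 1080, giving 3n² − n − 2160 = 0.
The discriminant is 1 + 24·1080 = 25921, and √25921 = 161.
So n = (1 + 161) / 6 = 162/6 = 27.
Check: 27·(3·27 − 1)/2 = 1080. ✓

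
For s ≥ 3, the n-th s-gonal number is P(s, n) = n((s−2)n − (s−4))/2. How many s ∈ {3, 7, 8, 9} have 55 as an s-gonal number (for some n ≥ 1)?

s = 3: P(3, 10) = 55. ✓
s = 7: P(7, 5) = 55. ✓
s = 8: P(8, 4) = 40 and P(8, 5) = 65; 55 is not s-gonal.
s = 9: P(9, 4) = 46 and P(9, 5) = 75; 55 is not s-gonal.
Hits: s ∈ {3, 7} → 2.

2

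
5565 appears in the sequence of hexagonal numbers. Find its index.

53

Set n(2n−1) = 5565, giving 2n² − n − 5565 = 0.
The discriminant is 1 + 8·5565 = 44521, and √44521 = 211.
So n = (1 + 211) / 4 = 212/4 = 53.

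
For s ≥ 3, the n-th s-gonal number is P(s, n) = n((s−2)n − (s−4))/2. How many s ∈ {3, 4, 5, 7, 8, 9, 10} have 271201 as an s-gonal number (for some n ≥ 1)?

1

s = 3: P(3, 735) = 270480 and P(3, 736) = 271216; 271201 is not s-gonal.
s = 4: P(4, 520) = 270400 and P(4, 521) = 271441; 271201 is not s-gonal.
s = 5: P(5, 425) = 270725 and P(5, 426) = 272001; 271201 is not s-gonal.
s = 7: P(7, 329) = 270109 and P(7, 330) = 271755; 271201 is not s-gonal.
s = 8: P(8, 301) = 271201. ✓
s = 9: P(9, 278) = 269799 and P(9, 279) = 271746; 271201 is not s-gonal.
s = 10: P(10, 260) = 269620 and P(10, 261) = 271701; 271201 is not s-gonal.
Hits: s ∈ {8} → 1.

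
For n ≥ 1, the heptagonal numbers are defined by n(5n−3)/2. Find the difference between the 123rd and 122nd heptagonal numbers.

Consecutive heptagonal numbers differ by 5n − 4: here 5·123 − 4 = 611.

611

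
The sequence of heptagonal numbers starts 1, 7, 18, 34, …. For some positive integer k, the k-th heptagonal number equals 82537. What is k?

Set n(5n−3)/2 = 82537, giving 5n² − 3n − 165074 = 0.
The discriminant is 9 + 40·82537 = 3301489, and √3301489 = 1817.
So n = (3 + 1817) / 10 = 1820/10 = 182.
Check: 182·(5·182 − 3)/2 = 82537. ✓

182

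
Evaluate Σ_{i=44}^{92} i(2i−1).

Σ i(2i−1) = 2Σi² − Σi over i = 44..92.
Σi = 4278 − 946 = 3332 and Σi² = 263810 − 27434 = 236376.
2·236376 − 1·3332 = 469420.

469420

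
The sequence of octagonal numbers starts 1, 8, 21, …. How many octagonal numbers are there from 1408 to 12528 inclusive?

43

The n-th octagonal number is n(3n−2).
Smallest index with value ≥ 1408: n = 22 (giving 1408).
Largest index with value ≤ 12528: n = 64 (giving 12160).
Indices 22 through 64: 43 terms.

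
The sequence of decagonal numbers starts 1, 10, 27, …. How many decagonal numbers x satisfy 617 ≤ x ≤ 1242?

The n-th decagonal number is n(4n−3).
Smallest index with value ≥ 617: n = 13 (giving 637).
Largest index with value ≤ 1242: n = 18 (giving 1242).
Indices 13 through 18: 6 terms.

6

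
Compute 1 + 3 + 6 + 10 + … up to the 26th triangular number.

Σ i(i+1)/2 = (Σi² + Σi) / 2 over i = 1..26.
Σi = 351 and Σi² = 6201.
(1·6201 + 1·351) / 2 = 6552/2 = 3276.

3276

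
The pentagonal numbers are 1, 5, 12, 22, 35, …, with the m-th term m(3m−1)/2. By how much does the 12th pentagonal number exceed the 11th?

Consecutive pentagonal numbers differ by 3n − 2: here 3·12 − 2 = 34.

34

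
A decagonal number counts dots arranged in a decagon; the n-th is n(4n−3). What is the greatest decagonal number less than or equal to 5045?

4795

Solve n(4n−3) ≤ 5045 for integer n.
n = 35 gives 4795 ≤ 5045, while n = 36 gives 5076 > 5045; so the answer is 4795.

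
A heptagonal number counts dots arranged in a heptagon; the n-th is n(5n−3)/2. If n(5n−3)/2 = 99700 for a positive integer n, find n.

200

Set n(5n−3)/2 = 99700, giving 5n² − 3n − 199400 = 0.
The discriminant is 9 + 40·99700 = 3988009, and √3988009 = 1997.
So n = (3 + 1997) / 10 = 2000/10 = 200.
Check: 200·(5·200 − 3)/2 = 99700. ✓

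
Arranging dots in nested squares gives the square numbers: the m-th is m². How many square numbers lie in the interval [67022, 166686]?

150

The n-th square number is n².
Smallest index with value ≥ 67022: n = 259 (giving 67081).
Largest index with value ≤ 166686: n = 408 (giving 166464).
Indices 259 through 408: 150 terms.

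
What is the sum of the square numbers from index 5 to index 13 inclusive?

789

Σ_{i=5}^{13} i² = 819 − 30 = 789.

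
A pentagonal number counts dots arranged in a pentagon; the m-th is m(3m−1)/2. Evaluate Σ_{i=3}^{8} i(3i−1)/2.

282

Σ i(3i−1)/2 = (3Σi² − Σi) / 2 over i = 3..8.
Σi = 36 − 3 = 33 and Σi² = 204 − 5 = 199.
(3·199 − 1·33) / 2 = 564/2 = 282.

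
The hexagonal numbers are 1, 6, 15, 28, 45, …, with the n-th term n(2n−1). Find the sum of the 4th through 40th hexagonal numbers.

43438

Σ i(2i−1) = 2Σi² − Σi over i = 4..40.
Σi = 820 − 6 = 814 and Σi² = 22140 − 14 = 22126.
2·22126 − 1·814 = 43438.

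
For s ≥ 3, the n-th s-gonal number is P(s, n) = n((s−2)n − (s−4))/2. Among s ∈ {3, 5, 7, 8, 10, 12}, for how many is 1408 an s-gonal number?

1

s = 3: P(3, 52) = 1378 and P(3, 53) = 1431; 1408 is not s-gonal.
s = 5: P(5, 30) = 1335 and P(5, 31) = 1426; 1408 is not s-gonal.
s = 7: P(7, 24) = 1404 and P(7, 25) = 1525; 1408 is not s-gonal.
s = 8: P(8, 22) = 1408. ✓
s = 10: P(10, 19) = 1387 and P(10, 20) = 1540; 1408 is not s-gonal.
s = 12: P(12, 17) = 1377 and P(12, 18) = 1548; 1408 is not s-gonal.
Hits: s ∈ {8} → 1.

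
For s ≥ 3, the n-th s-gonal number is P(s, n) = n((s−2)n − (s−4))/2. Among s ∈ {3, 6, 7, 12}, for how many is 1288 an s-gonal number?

s = 3: P(3, 50) = 1275 and P(3, 51) = 1326; 1288 is not s-gonal.
s = 6: P(6, 25) = 1225 and P(6, 26) = 1326; 1288 is not s-gonal.
s = 7: P(7, 23) = 1288. ✓
s = 12: P(12, 16) = 1216 and P(12, 17) = 1377; 1288 is not s-gonal.
Hits: s ∈ {7} → 1.

1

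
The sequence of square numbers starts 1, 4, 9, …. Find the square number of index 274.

75076

The 274th square number is n² with n = 274.
274² = 75076.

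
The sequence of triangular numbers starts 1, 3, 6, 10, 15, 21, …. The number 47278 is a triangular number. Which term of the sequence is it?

307

Set n(n+1)/2 = 47278, giving n² + n − 94556 = 0.
The discriminant is 1 + 8·47278 = 378225, and √378225 = 615.
So n = (-1 + 615) / 2 = 614/2 = 307.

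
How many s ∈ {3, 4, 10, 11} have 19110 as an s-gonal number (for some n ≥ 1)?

s = 3: P(3, 195) = 19110. ✓
s = 4: P(4, 138) = 19044 and P(4, 139) = 19321; 19110 is not s-gonal.
s = 10: P(10, 69) = 18837 and P(10, 70) = 19390; 19110 is not s-gonal.
s = 11: P(11, 65) = 18785 and P(11, 66) = 19371; 19110 is not s-gonal.
Hits: s ∈ {3} → 1.

1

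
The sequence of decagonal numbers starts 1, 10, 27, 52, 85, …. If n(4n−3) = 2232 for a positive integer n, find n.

24

Set n(4n−3) = 2232, giving 4n² − 3n − 2232 = 0.
The discriminant is 9 + 16·2232 = 35721, and √35721 = 189.
So n = (3 + 189) / 8 = 192/8 = 24.
Check: 24·(4·24 − 3) = 2232. ✓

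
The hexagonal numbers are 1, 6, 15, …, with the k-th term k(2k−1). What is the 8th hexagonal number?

The 8th hexagonal number is n(2n−1) with n = 8.
8·(2·8 − 1) = 8·15 = 120.

120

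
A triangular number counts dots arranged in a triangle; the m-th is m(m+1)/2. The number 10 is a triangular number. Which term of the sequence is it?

4

Set n(n+1)/2 = 10, giving n² + n − 20 = 0.
So n = (-1 + 9) / 2 = 8/2 = 4.
Check: 4·5/2 = 10. ✓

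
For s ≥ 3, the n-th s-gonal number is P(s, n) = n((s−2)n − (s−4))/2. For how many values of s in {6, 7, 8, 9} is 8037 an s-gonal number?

1

s = 6: P(6, 63) = 7875 and P(6, 64) = 8128; 8037 is not s-gonal.
s = 7: P(7, 57) = 8037. ✓
s = 8: P(8, 52) = 8008 and P(8, 53) = 8321; 8037 is not s-gonal.
s = 9: P(9, 48) = 7944 and P(9, 49) = 8281; 8037 is not s-gonal.
Hits: s ∈ {7} → 1.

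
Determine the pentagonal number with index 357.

The 357th pentagonal number is n(3n−1)/2 with n = 357.
357·(3·357 − 1)/2 = 357·1070/2 = 357·535 = 190995.

190995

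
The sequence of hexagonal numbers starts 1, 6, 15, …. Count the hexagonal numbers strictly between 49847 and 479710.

331

The n-th hexagonal number is n(2n−1).
Smallest index with value > 49847: n = 159 (giving 50403).
Largest index with value < 479710: n = 489 (giving 477753).
Indices 159 through 489: 331 terms.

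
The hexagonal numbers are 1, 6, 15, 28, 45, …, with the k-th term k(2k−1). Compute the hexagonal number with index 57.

57·(2·57 − 1) = 57·113 = 6441.

6441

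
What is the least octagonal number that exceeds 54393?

54405

Solve n(3n−2) > 54393 for integer n.
The largest n with value ≤ 54393 is 134 (since 53600 ≤ 54393 < 54405), so the first above is n = 135, value 54405.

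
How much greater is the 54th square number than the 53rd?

107

n² − (n−1)² = 2n − 1, so 54² − 53² = 2·54 − 1 = 107.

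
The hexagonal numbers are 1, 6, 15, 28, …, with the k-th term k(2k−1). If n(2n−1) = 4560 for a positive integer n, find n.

48

Set n(2n−1) = 4560, giving 2n² − n − 4560 = 0.
The discriminant is 1 + 8·4560 = 36481, and √36481 = 191.
So n = (1 + 191) / 4 = 192/4 = 48.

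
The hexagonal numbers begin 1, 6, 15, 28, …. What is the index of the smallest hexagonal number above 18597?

97

Solve n(2n−1) > 18597 for integer n.
The largest n with value ≤ 18597 is 96 (since 18336 ≤ 18597 < 18721), so the first above is n = 97, value 18721.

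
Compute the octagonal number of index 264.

208560

The 264th octagonal number is n(3n−2) with n = 264.
264·(3·264 − 2) = 264·790 = 208560.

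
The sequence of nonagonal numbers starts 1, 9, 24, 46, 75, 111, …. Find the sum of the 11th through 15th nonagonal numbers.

Σ i(7i−5)/2 = (7Σi² − 5Σi) / 2 over i = 11..15.
Σi = 120 − 55 = 65 and Σi² = 1240 − 385 = 855.
(7·855 − 5·65) / 2 = 5660/2 = 2830.

2830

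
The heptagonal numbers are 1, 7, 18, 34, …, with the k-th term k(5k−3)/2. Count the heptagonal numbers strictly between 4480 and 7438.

12

The n-th heptagonal number is n(5n−3)/2.
Smallest index with value > 4480: n = 43 (giving 4558).
Largest index with value < 7438: n = 54 (giving 7209).
Indices 43 through 54: 12 terms.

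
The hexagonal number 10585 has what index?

Set n(2n−1) = 10585, giving 2n² − n − 10585 = 0.
So n = (1 + 291) / 4 = 292/4 = 73.

73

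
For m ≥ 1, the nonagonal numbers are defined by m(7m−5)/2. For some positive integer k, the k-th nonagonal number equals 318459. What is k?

302

Set n(7n−5)/2 = 318459, giving 7n² − 5n − 636918 = 0.
The discriminant is 25 + 56·318459 = 17833729, and √17833729 = 4223.
So n = (5 + 4223) / 14 = 4228/14 = 302.
Check: 302·(7·302 − 5)/2 = 318459. ✓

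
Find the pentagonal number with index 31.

31·(3·31 − 1)/2 = 31·92/2 = 31·46 = 1426.

1426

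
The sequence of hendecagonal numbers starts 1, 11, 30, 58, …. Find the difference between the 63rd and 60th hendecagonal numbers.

1650

63·(9·63 − 7)/2 = 17640 and 60·(9·60 − 7)/2 = 15990.
Difference: 17640 − 15990 = 1650.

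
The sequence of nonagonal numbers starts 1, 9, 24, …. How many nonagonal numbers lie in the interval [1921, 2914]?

6

The n-th nonagonal number is n(7n−5)/2.
Smallest index with value ≥ 1921: n = 24 (giving 1956).
Largest index with value ≤ 2914: n = 29 (giving 2871).
Indices 24 through 29: 6 terms.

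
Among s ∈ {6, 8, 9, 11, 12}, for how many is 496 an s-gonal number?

1

s = 6: P(6, 16) = 496. ✓
s = 8: P(8, 13) = 481 and P(8, 14) = 560; 496 is not s-gonal.
s = 9: P(9, 12) = 474 and P(9, 13) = 559; 496 is not s-gonal.
s = 11: P(11, 10) = 415 and P(11, 11) = 506; 496 is not s-gonal.
s = 12: P(12, 10) = 460 and P(12, 11) = 561; 496 is not s-gonal.
Hits: s ∈ {6} → 1.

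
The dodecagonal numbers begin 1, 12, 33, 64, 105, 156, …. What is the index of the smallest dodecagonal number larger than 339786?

262

Solve n(5n−4) > 339786 for integer n.
The largest n with value ≤ 339786 is 261 (since 339561 ≤ 339786 < 342172), so the first above is n = 262, value 342172.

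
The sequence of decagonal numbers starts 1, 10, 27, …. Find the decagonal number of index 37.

The 37th decagonal number is n(4n−3) with n = 37.
37·(4·37 − 3) = 37·145 = 5365.

5365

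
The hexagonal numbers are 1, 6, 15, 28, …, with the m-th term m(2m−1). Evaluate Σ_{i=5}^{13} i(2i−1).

Σ i(2i−1) = 2Σi² − Σi over i = 5..13.
Σi = 91 − 10 = 81 and Σi² = 819 − 30 = 789.
2·789 − 1·81 = 1497.

1497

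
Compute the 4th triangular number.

The 4th triangular number is n(n+1)/2 with n = 4.
4·5/2 = 20/2 = 10.

10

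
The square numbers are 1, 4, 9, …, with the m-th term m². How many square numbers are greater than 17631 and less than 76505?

The n-th square number is n².
Smallest index with value > 17631: n = 133 (giving 17689).
Largest index with value < 76505: n = 276 (giving 76176).
Indices 133 through 276: 144 terms.

144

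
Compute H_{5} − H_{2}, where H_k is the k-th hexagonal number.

5·(2·5 − 1) = 45 and 2·(2·2 − 1) = 6.
Difference: 45 − 6 = 39.

39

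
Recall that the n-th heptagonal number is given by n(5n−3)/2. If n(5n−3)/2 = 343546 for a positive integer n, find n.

371

Set n(5n−3)/2 = 343546, giving 5n² − 3n − 687092 = 0.
The discriminant is 9 + 40·343546 = 13741849, and √13741849 = 3707.
So n = (3 + 3707) / 10 = 3710/10 = 371.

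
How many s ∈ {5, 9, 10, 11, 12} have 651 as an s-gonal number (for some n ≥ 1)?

2

s = 5: P(5, 21) = 651. ✓
s = 9: P(9, 14) = 651. ✓
s = 10: P(10, 13) = 637 and P(10, 14) = 742; 651 is not s-gonal.
s = 11: P(11, 12) = 606 and P(11, 13) = 715; 651 is not s-gonal.
s = 12: P(12, 11) = 561 and P(12, 12) = 672; 651 is not s-gonal.
Hits: s ∈ {5, 9} → 2.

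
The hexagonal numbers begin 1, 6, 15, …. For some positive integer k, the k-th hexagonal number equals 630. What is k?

18

Set n(2n−1) = 630, giving 2n² − n − 630 = 0.
The discriminant is 1 + 8·630 = 5041, and √5041 = 71.
So n = (1 + 71) / 4 = 72/4 = 18.
Check: 18·(2·18 − 1) = 630. ✓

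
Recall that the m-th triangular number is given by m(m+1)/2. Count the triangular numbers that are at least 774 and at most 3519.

45

The n-th triangular number is n(n+1)/2.
Smallest index with value ≥ 774: n = 39 (giving 780).
Largest index with value ≤ 3519: n = 83 (giving 3486).
Indices 39 through 83: 45 terms.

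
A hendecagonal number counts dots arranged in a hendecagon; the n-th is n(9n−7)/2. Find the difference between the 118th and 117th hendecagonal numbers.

1054

Consecutive hendecagonal numbers differ by 9n − 8: here 9·118 − 8 = 1054.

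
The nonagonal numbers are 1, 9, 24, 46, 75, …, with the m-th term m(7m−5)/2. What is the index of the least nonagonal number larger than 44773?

114

Solve n(7n−5)/2 > 44773 for integer n.
The largest n with value ≤ 44773 is 113 (since 44409 ≤ 44773 < 45201), so the first above is n = 114, value 45201.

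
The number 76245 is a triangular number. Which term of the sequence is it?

390

Set n(n+1)/2 = 76245, giving n² + n − 152490 = 0.
The discriminant is 1 + 8·76245 = 609961, and √609961 = 781.
So n = (-1 + 781) / 2 = 780/2 = 390.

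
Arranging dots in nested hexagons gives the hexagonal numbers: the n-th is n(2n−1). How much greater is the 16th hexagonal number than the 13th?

171

16·(2·16 − 1) = 496 and 13·(2·13 − 1) = 325.
Difference: 496 − 325 = 171.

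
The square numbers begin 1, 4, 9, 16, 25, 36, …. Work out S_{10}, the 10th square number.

10² = 100.

100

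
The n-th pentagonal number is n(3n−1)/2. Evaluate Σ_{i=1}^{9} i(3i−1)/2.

Σ i(3i−1)/2 = (3Σi² − Σi) / 2 over i = 1..9.
Σi = 45 and Σi² = 285.
(3·285 − 1·45) / 2 = 810/2 = 405.

405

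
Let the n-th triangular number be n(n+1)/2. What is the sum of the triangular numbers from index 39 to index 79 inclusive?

Σ i(i+1)/2 = (Σi² + Σi) / 2 over i = 39..79.
Σi = 3160 − 741 = 2419 and Σi² = 167480 − 19019 = 148461.
(1·148461 + 1·2419) / 2 = 150880/2 = 75440.

75440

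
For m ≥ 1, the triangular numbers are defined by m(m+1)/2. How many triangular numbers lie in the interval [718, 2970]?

The n-th triangular number is n(n+1)/2.
Smallest index with value ≥ 718: n = 38 (giving 741).
Largest index with value ≤ 2970: n = 76 (giving 2926).
Indices 38 through 76: 39 terms.

39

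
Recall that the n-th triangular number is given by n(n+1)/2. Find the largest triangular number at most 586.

561

Solve n(n+1)/2 ≤ 586 for integer n.
n = 33 gives 561 ≤ 586, while n = 34 gives 595 > 586; so the answer is 561.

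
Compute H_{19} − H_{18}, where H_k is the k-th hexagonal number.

Consecutive hexagonal numbers differ by 4n − 3: here 4·19 − 3 = 73.

73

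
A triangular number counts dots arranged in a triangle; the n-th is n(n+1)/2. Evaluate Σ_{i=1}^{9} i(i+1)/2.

Σ i(i+1)/2 = (Σi² + Σi) / 2 over i = 1..9.
Σi = 45 and Σi² = 285.
(1·285 + 1·45) / 2 = 330/2 = 165.

165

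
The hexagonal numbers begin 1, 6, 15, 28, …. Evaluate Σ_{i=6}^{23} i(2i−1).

Σ i(2i−1) = 2Σi² − Σi over i = 6..23.
Σi = 276 − 15 = 261 and Σi² = 4324 − 55 = 4269.
2·4269 − 1·261 = 8277.

8277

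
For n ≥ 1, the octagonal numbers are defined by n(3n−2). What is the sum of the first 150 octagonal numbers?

3386175

Σ i(3i−2) = 3Σi² − 2Σi over i = 1..150.
Σi = 11325 and Σi² = 1136275.
3·1136275 − 2·11325 = 3386175.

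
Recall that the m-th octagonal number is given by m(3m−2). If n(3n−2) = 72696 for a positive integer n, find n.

156

Set n(3n−2) = 72696, giving 3n² − 2n − 72696 = 0.
The discriminant is 4 + 12·72696 = 872356, and √872356 = 934.
So n = (2 + 934) / 6 = 936/6 = 156.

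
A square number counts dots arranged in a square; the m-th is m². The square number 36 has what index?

We need n² = 36, so n = √36 = 6.

6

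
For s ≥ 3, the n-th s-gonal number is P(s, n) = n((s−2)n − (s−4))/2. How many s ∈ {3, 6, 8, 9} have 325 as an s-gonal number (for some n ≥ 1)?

3

s = 3: P(3, 25) = 325. ✓
s = 6: P(6, 13) = 325. ✓
s = 8: P(8, 10) = 280 and P(8, 11) = 341; 325 is not s-gonal.
s = 9: P(9, 10) = 325. ✓
Hits: s ∈ {3, 6, 9} → 3.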